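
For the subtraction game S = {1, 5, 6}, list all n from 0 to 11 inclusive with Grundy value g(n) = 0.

0, 2, 4, 11

Grundy values for subtraction set {1, 5, 6}:
g(0) = mex{} = 0
g(1) = mex{0} = 1
g(2) = mex{1} = 0
g(3) = mex{0} = 1
g(4) = mex{1} = 0
g(5) = mex{0} = 1
g(6) = mex{0,1} = 2
g(7) = mex{0,1,2} = 3
g(8) = mex{0,1,3} = 2
g(9) = mex{0,1,2} = 3
g(10) = mex{0,1,3} = 2
g(11) = mex{1,2} = 0
The P-positions (g = 0) in 0..11 are 0, 2, 4, 11.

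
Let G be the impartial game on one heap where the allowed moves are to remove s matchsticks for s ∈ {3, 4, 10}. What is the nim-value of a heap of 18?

1

Build the Grundy sequence with g(k) = mex{g(k−s) : s ∈ {3, 4, 10}, s ≤ k}:
k:     0  1  2  3  4  5  6  7  8  9 10 11 12 13 14 15 16 17 18
g(k):  0  0  0  1  1  1  2  0  0  0  1  1  1  2  0  0  0  1  1
So g(18) = 1.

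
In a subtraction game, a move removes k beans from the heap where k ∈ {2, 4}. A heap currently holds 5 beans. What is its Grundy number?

Compute g(0), g(1), … for moves {2, 4}:
k:     0  1  2  3  4  5
g(k):  0  0  1  1  2  2
So g(5) = 2.

2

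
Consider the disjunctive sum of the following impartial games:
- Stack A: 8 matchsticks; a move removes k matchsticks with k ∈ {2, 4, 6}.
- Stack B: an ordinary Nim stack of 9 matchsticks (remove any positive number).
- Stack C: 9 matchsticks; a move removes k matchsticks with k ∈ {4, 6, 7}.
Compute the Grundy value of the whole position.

11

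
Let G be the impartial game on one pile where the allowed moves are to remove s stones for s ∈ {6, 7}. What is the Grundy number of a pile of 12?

Compute g(0), g(1), … for moves {6, 7}:
g(0) = mex{} = 0
g(1) = mex{} = 0
g(2) = mex{} = 0
g(3) = mex{} = 0
g(4) = mex{} = 0
g(5) = mex{} = 0
g(6) = mex{0} = 1
g(7) = mex{0} = 1
g(8) = mex{0} = 1
g(9) = mex{0} = 1
g(10) = mex{0} = 1
g(11) = mex{0} = 1
g(12) = mex{0,1} = 2
So g(12) = 2.

2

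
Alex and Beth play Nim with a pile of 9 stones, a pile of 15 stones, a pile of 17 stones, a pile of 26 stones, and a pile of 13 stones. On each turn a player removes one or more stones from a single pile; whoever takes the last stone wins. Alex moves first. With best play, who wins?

Beth wins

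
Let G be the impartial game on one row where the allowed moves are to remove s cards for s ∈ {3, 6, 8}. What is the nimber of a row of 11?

Grundy values for subtraction set {3, 6, 8}:
k:     0  1  2  3  4  5  6  7  8  9 10 11
g(k):  0  0  0  1  1  1  2  2  2  3  3  0
So g(11) = 0.

0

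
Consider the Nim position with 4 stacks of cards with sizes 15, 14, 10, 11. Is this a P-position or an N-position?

Compute the nim-sum pairwise:
15 XOR 14 = 1
1 XOR 10 = 11
11 XOR 11 = 0
The nim-sum is 0, so this is a P-position: the player to move is in a losing position under optimal play.

P-position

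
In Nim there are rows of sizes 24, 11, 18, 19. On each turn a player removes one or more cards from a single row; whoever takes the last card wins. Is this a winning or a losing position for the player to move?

Winning position

Write each in binary and XOR column by column:
  11000  (24)
  01011  (11)
  10010  (18)
  10011  (19)
  -----
  10010  (18)
The nim-sum is 18 ≠ 0, so this is an N-position: the player to move can win.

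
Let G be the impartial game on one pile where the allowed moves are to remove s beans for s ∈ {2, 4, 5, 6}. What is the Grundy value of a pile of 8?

Build the Grundy sequence with g(k) = mex{g(k−s) : s ∈ {2, 4, 5, 6}, s ≤ k}:
k:     0  1  2  3  4  5  6  7  8
g(k):  0  0  1  1  2  2  3  3  0
So g(8) = 0.

0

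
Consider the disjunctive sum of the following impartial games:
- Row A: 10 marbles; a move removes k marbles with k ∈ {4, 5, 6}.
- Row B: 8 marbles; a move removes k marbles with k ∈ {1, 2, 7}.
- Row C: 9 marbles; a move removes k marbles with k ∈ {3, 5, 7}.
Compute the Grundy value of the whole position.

1

Grundy values for row A (subtraction set {4, 5, 6}):
g(0) = mex{} = 0
g(1) = mex{} = 0
g(2) = mex{} = 0
g(3) = mex{} = 0
g(4) = mex{0} = 1
g(5) = mex{0} = 1
g(6) = mex{0} = 1
g(7) = mex{0} = 1
g(8) = mex{0,1} = 2
g(9) = mex{0,1} = 2
g(10) = mex{1} = 0
So g(10) = 0.
For row B, compute g(0), g(1), … with moves {1, 2, 7}:
g(0) = mex{} = 0
g(1) = mex{0} = 1
g(2) = mex{0,1} = 2
g(3) = mex{1,2} = 0
g(4) = mex{0,2} = 1
g(5) = mex{0,1} = 2
g(6) = mex{1,2} = 0
g(7) = mex{0,2} = 1
g(8) = mex{0,1} = 2
So g(8) = 2.
Build the Grundy sequence for row C with g(k) = mex{g(k−s) : s ∈ {3, 5, 7}, s ≤ k}:
k:     0  1  2  3  4  5  6  7  8  9
g(k):  0  0  0  1  1  1  2  2  2  3
So g(9) = 3.
By the Sprague-Grundy theorem, the Grundy value of a sum of independent games is the XOR of the component values.
Combined value = 0 XOR 2 XOR 3 = 1.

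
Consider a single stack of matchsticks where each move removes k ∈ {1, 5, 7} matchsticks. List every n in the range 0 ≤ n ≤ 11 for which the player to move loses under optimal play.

0, 2, 4, 6, 8, 10

Compute g(0), g(1), … for moves {1, 5, 7}:
g(0) = mex{} = 0
g(1) = mex{0} = 1
g(2) = mex{1} = 0
g(3) = mex{0} = 1
g(4) = mex{1} = 0
g(5) = mex{0} = 1
g(6) = mex{1} = 0
g(7) = mex{0} = 1
g(8) = mex{1} = 0
g(9) = mex{0} = 1
g(10) = mex{1} = 0
g(11) = mex{0} = 1
The P-positions (g = 0) in 0..11 are 0, 2, 4, 6, 8, 10.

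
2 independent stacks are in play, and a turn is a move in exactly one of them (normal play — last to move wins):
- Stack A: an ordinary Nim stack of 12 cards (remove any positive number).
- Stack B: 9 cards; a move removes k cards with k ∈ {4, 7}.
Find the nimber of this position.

Stack A is a plain Nim stack of size 12, so its Grundy value is 12.
For stack B, compute g(0), g(1), … with moves {4, 7}:
g(0) = mex{} = 0
g(1) = mex{} = 0
g(2) = mex{} = 0
g(3) = mex{} = 0
g(4) = mex{0} = 1
g(5) = mex{0} = 1
g(6) = mex{0} = 1
g(7) = mex{0} = 1
g(8) = mex{0,1} = 2
g(9) = mex{0,1} = 2
So g(9) = 2.
By the Sprague-Grundy theorem, the Grundy value of a sum of independent games is the XOR of the component values.
Combined value = 12 XOR 2 = 14.

14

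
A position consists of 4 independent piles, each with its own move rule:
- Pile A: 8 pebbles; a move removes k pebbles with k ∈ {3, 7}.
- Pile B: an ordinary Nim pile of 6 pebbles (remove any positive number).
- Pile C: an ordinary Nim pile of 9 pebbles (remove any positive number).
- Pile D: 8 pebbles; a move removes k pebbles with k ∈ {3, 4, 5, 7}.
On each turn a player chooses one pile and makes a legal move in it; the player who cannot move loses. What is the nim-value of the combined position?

Grundy values for pile A (subtraction set {3, 7}):
k:     0  1  2  3  4  5  6  7  8
g(k):  0  0  0  1  1  1  0  2  2
So g(8) = 2.
Pile B is a plain Nim pile of size 6, so its Grundy value is 6.
Pile C is a plain Nim pile of size 9, so its Grundy value is 9.
Build the Grundy sequence for pile D with g(k) = mex{g(k−s) : s ∈ {3, 4, 5, 7}, s ≤ k}:
k:     0  1  2  3  4  5  6  7  8
g(k):  0  0  0  1  1  1  2  2  2
So g(8) = 2.
By the Sprague-Grundy theorem, the Grundy value of a sum of independent games is the XOR of the component values.
Combined value = 2 ⊕ 6 ⊕ 9 ⊕ 2 = 15.

15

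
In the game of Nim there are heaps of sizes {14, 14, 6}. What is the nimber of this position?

6

Compute the nim-sum pairwise:
14 ^ 14 = 0
0 ^ 6 = 6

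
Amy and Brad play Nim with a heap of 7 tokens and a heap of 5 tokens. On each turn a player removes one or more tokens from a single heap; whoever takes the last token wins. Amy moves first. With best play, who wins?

Amy wins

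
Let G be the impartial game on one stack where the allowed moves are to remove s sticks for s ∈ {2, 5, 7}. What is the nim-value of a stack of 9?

2

Compute g(0), g(1), … for moves {2, 5, 7}:
k:     0  1  2  3  4  5  6  7  8  9
g(k):  0  0  1  1  0  2  1  3  2  2
So g(9) = 2.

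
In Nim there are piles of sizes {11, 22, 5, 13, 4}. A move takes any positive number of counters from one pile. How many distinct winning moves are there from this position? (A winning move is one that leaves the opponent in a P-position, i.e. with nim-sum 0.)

1

Compute the nim-sum pairwise:
11 XOR 22 = 29
29 XOR 5 = 24
24 XOR 13 = 21
21 XOR 4 = 17
The overall nim-sum is X = 17. A pile of size p has a winning move iff p XOR X < p (reduce it to p XOR X).
  11: 11 XOR 17 = 26 ≥ 11 — no move.
  22: 22 XOR 17 = 7 < 22 — winning move (to 7).
  5: 5 XOR 17 = 20 ≥ 5 — no move.
  13: 13 XOR 17 = 28 ≥ 13 — no move.
  4: 4 XOR 17 = 21 ≥ 4 — no move.
That gives 1 winning move.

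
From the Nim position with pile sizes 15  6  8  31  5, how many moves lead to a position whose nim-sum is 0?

1

Nim-sum: 15 ^ 6 ^ 8 ^ 31 ^ 5 = 27.
The overall nim-sum is X = 27. A pile of size p has a winning move iff p XOR X < p (reduce it to p XOR X).
  15: 15 XOR 27 = 20 ≥ 15 — no move.
  6: 6 XOR 27 = 29 ≥ 6 — no move.
  8: 8 XOR 27 = 19 ≥ 8 — no move.
  31: 31 XOR 27 = 4 < 31 — winning move (to 4).
  5: 5 XOR 27 = 30 ≥ 5 — no move.
That gives 1 winning move.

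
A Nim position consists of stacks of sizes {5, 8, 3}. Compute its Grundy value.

Nim-sum: 5 XOR 8 XOR 3 = 14.

14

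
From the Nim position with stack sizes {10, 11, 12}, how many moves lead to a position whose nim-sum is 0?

Compute the nim-sum pairwise:
10 ^ 11 = 1
1 ^ 12 = 13
The overall nim-sum is X = 13. A stack of size p has a winning move iff p XOR X < p (reduce it to p XOR X).
  10: 10 XOR 13 = 7 < 10 — winning move (to 7).
  11: 11 XOR 13 = 6 < 11 — winning move (to 6).
  12: 12 XOR 13 = 1 < 12 — winning move (to 1).
That gives 3 winning moves.

3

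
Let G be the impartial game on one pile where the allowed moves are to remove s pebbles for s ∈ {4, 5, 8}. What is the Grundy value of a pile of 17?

Build the Grundy sequence with g(k) = mex{g(k−s) : s ∈ {4, 5, 8}, s ≤ k}:
k:     0  1  2  3  4  5  6  7  8  9 10 11 12 13 14 15 16 17
g(k):  0  0  0  0  1  1  1  1  2  2  2  2  0  0  0  0  1  1
So g(17) = 1.

1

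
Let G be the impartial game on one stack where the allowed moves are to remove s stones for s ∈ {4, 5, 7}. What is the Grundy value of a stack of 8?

2

Build the Grundy sequence with g(k) = mex{g(k−s) : s ∈ {4, 5, 7}, s ≤ k}:
g(0) = mex{} = 0
g(1) = mex{} = 0
g(2) = mex{} = 0
g(3) = mex{} = 0
g(4) = mex{0} = 1
g(5) = mex{0} = 1
g(6) = mex{0} = 1
g(7) = mex{0} = 1
g(8) = mex{0,1} = 2
So g(8) = 2.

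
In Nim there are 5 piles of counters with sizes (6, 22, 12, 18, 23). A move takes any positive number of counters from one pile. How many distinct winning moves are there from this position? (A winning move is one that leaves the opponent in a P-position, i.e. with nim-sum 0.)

3

Write each in binary and XOR column by column:
  00110  (6)
  10110  (22)
  01100  (12)
  10010  (18)
  10111  (23)
  -----
  11001  (25)
The overall nim-sum is X = 25. A pile of size p has a winning move iff p XOR X < p (reduce it to p XOR X).
  6: 6 XOR 25 = 31 ≥ 6 — no move.
  22: 22 XOR 25 = 15 < 22 — winning move (to 15).
  12: 12 XOR 25 = 21 ≥ 12 — no move.
  18: 18 XOR 25 = 11 < 18 — winning move (to 11).
  23: 23 XOR 25 = 14 < 23 — winning move (to 14).
That gives 3 winning moves.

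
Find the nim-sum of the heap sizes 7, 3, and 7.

3

Nim-sum: 7 ⊕ 3 ⊕ 7 = 3.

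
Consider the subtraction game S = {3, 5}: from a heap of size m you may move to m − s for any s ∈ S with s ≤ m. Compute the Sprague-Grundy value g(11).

Build the Grundy sequence with g(k) = mex{g(k−s) : s ∈ {3, 5}, s ≤ k}:
g(0) = mex{} = 0
g(1) = mex{} = 0
g(2) = mex{} = 0
g(3) = mex{0} = 1
g(4) = mex{0} = 1
g(5) = mex{0} = 1
g(6) = mex{0,1} = 2
g(7) = mex{0,1} = 2
g(8) = mex{1} = 0
g(9) = mex{1,2} = 0
g(10) = mex{1,2} = 0
g(11) = mex{0,2} = 1
So g(11) = 1.

1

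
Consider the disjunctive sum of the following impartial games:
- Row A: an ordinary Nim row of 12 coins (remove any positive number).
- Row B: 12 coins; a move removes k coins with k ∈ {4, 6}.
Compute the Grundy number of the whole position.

Row A is a plain Nim row of size 12, so its Grundy value is 12.
For row B, compute g(0), g(1), … with moves {4, 6}:
g(0) = mex{} = 0
g(1) = mex{} = 0
g(2) = mex{} = 0
g(3) = mex{} = 0
g(4) = mex{0} = 1
g(5) = mex{0} = 1
g(6) = mex{0} = 1
g(7) = mex{0} = 1
g(8) = mex{0,1} = 2
g(9) = mex{0,1} = 2
g(10) = mex{1} = 0
g(11) = mex{1} = 0
g(12) = mex{1,2} = 0
So g(12) = 0.
The value of a disjunctive sum is the nim-sum of the parts.
Combined value = 12 ⊕ 0 = 12.

12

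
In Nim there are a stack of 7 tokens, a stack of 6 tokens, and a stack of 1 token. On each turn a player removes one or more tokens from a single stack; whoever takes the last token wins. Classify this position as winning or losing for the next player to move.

Nim-sum: 7 ⊕ 6 ⊕ 1 = 0.
The nim-sum is 0, so this is a P-position: the player to move is in a losing position under optimal play.

Losing position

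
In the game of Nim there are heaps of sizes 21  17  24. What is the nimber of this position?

Nim-sum: 21 ⊕ 17 ⊕ 24 = 28.

28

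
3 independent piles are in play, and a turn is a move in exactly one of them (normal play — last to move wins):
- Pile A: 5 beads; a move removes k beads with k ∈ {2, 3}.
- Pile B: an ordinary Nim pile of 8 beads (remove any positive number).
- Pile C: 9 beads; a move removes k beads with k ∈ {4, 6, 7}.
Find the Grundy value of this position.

Grundy values for pile A (subtraction set {2, 3}):
k:     0  1  2  3  4  5
g(k):  0  0  1  1  2  0
So g(5) = 0.
Pile B is a plain Nim pile of size 8, so its Grundy value is 8.
Build the Grundy sequence for pile C with g(k) = mex{g(k−s) : s ∈ {4, 6, 7}, s ≤ k}:
k:     0  1  2  3  4  5  6  7  8  9
g(k):  0  0  0  0  1  1  1  1  2  2
So g(9) = 2.
The value of a disjunctive sum is the nim-sum of the parts.
Combined value = 0 XOR 8 XOR 2 = 10.

10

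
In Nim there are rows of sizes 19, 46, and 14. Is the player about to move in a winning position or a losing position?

Winning position

In binary:
  010011  (19)
  101110  (46)
  001110  (14)
  ------
  110011  (51)
The nim-sum is 51 ≠ 0, so this is an N-position: the player to move can win.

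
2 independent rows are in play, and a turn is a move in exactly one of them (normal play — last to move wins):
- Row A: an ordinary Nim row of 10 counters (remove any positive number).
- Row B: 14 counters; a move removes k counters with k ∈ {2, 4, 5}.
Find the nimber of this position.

10

Row A is a plain Nim row of size 10, so its Grundy value is 10.
Build the Grundy sequence for row B with g(k) = mex{g(k−s) : s ∈ {2, 4, 5}, s ≤ k}:
k:     0  1  2  3  4  5  6  7  8  9 10 11 12 13 14
g(k):  0  0  1  1  2  2  3  0  0  1  1  2  2  3  0
So g(14) = 0.
By the Sprague-Grundy theorem, the Grundy value of a sum of independent games is the XOR of the component values.
Combined value = 10 ⊕ 0 = 10.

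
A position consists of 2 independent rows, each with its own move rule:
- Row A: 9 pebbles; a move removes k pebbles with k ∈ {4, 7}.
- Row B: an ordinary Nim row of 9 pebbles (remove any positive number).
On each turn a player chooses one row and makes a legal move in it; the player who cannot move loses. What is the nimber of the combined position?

11

For row A, compute g(0), g(1), … with moves {4, 7}:
g(0) = mex{} = 0
g(1) = mex{} = 0
g(2) = mex{} = 0
g(3) = mex{} = 0
g(4) = mex{0} = 1
g(5) = mex{0} = 1
g(6) = mex{0} = 1
g(7) = mex{0} = 1
g(8) = mex{0,1} = 2
g(9) = mex{0,1} = 2
So g(9) = 2.
Row B is a plain Nim row of size 9, so its Grundy value is 9.
By the Sprague-Grundy theorem, the Grundy value of a sum of independent games is the XOR of the component values.
Combined value = 2 XOR 9 = 11.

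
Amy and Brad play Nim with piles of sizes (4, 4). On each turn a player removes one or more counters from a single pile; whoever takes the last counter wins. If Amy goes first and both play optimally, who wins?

In binary:
  100  (4)
  100  (4)
  ---
  000  (0)
The nim-sum is 0, so this is a P-position: the player to move is in a losing position under optimal play; Amy is about to move from it and so loses — Brad wins.

Brad wins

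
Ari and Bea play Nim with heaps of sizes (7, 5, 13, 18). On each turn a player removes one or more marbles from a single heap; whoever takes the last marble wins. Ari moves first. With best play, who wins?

Ari wins

Compute the nim-sum pairwise:
7 ^ 5 = 2
2 ^ 13 = 15
15 ^ 18 = 29
The nim-sum is 29 ≠ 0, so this is an N-position: the player to move can win; Ari has a winning move.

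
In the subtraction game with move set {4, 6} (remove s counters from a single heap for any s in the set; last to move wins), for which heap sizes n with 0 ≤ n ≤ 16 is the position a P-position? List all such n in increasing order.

Grundy values for subtraction set {4, 6}:
k:     0  1  2  3  4  5  6  7  8  9 10 11 12 13 14 15 16
g(k):  0  0  0  0  1  1  1  1  2  2  0  0  0  0  1  1  1
The P-positions (g = 0) in 0..16 are 0, 1, 2, 3, 10, 11, 12, 13.

0, 1, 2, 3, 10, 11, 12, 13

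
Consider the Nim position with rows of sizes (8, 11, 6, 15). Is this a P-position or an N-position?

N-position

Write each in binary and XOR column by column:
  1000  (8)
  1011  (11)
  0110  (6)
  1111  (15)
  ----
  1010  (10)
The nim-sum is 10 ≠ 0, so this is an N-position: the player to move can win.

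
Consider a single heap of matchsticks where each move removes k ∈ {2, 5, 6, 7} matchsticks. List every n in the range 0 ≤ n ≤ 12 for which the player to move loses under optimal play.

0, 1, 4, 12

Compute g(0), g(1), … for moves {2, 5, 6, 7}:
k:     0  1  2  3  4  5  6  7  8  9 10 11 12
g(k):  0  0  1  1  0  2  1  3  2  2  3  3  0
The P-positions (g = 0) in 0..12 are 0, 1, 4, 12.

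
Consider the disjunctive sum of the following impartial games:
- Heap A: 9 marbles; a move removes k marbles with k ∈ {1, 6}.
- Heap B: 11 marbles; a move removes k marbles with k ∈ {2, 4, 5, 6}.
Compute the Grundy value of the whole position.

1

Grundy values for heap A (subtraction set {1, 6}):
k:     0  1  2  3  4  5  6  7  8  9
g(k):  0  1  0  1  0  1  2  0  1  0
So g(9) = 0.
Grundy values for heap B (subtraction set {2, 4, 5, 6}):
g(0) = mex{} = 0
g(1) = mex{} = 0
g(2) = mex{0} = 1
g(3) = mex{0} = 1
g(4) = mex{0,1} = 2
g(5) = mex{0,1} = 2
g(6) = mex{0,1,2} = 3
g(7) = mex{0,1,2} = 3
g(8) = mex{1,2,3} = 0
g(9) = mex{1,2,3} = 0
g(10) = mex{0,2,3} = 1
g(11) = mex{0,2,3} = 1
So g(11) = 1.
By the Sprague-Grundy theorem, the Grundy value of a sum of independent games is the XOR of the component values.
Combined value = 0 XOR 1 = 1.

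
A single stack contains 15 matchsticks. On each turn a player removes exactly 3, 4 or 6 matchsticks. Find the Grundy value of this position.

2

Build the Grundy sequence with g(k) = mex{g(k−s) : s ∈ {3, 4, 6}, s ≤ k}:
k:     0  1  2  3  4  5  6  7  8  9 10 11 12 13 14 15
g(k):  0  0  0  1  1  1  2  2  2  0  0  0  1  1  1  2
So g(15) = 2.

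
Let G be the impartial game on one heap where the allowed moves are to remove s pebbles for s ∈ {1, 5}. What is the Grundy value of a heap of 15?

Grundy values for subtraction set {1, 5}:
k:     0  1  2  3  4  5  6  7  8  9 10 11 12 13 14 15
g(k):  0  1  0  1  0  1  0  1  0  1  0  1  0  1  0  1
So g(15) = 1.

1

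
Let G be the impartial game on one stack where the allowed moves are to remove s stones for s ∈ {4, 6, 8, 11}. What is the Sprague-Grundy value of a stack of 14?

Grundy values for subtraction set {4, 6, 8, 11}:
k:     0  1  2  3  4  5  6  7  8  9 10 11 12 13 14
g(k):  0  0  0  0  1  1  1  1  2  2  2  2  3  3  3
So g(14) = 3.

3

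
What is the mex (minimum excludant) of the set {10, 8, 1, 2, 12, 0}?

The values 0, 1, 2 are all present; 3 is the first non-negative integer missing from the set.

3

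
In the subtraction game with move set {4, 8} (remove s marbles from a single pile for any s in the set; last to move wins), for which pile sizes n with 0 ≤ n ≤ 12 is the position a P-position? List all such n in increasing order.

0, 1, 2, 3, 12

Build the Grundy sequence with g(k) = mex{g(k−s) : s ∈ {4, 8}, s ≤ k}:
k:     0  1  2  3  4  5  6  7  8  9 10 11 12
g(k):  0  0  0  0  1  1  1  1  2  2  2  2  0
The P-positions (g = 0) in 0..12 are 0, 1, 2, 3, 12.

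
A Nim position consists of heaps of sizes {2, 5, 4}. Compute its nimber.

3

Bitwise XOR of the heap sizes:
  010  (2)
  101  (5)
  100  (4)
  ---
  011  (3)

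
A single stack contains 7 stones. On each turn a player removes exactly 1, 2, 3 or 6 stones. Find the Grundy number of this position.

3

Build the Grundy sequence with g(k) = mex{g(k−s) : s ∈ {1, 2, 3, 6}, s ≤ k}:
k:     0  1  2  3  4  5  6  7
g(k):  0  1  2  3  0  1  2  3
So g(7) = 3.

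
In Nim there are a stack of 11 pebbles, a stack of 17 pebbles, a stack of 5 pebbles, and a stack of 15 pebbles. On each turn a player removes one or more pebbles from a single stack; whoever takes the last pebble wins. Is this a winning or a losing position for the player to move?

Winning position

Compute the nim-sum pairwise:
11 ^ 17 = 26
26 ^ 5 = 31
31 ^ 15 = 16
The nim-sum is 16 ≠ 0, so this is an N-position: the player to move can win.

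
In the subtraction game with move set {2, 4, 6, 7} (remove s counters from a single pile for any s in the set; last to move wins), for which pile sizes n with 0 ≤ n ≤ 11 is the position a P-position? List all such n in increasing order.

0, 1, 9, 10

Grundy values for subtraction set {2, 4, 6, 7}:
k:     0  1  2  3  4  5  6  7  8  9 10 11
g(k):  0  0  1  1  2  2  3  3  4  0  0  1
The P-positions (g = 0) in 0..11 are 0, 1, 9, 10.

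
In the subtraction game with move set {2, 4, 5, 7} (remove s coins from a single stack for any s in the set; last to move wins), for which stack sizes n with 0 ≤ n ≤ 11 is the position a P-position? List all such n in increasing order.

0, 1, 9, 10

Grundy values for subtraction set {2, 4, 5, 7}:
k:     0  1  2  3  4  5  6  7  8  9 10 11
g(k):  0  0  1  1  2  2  3  3  4  0  0  1
The P-positions (g = 0) in 0..11 are 0, 1, 9, 10.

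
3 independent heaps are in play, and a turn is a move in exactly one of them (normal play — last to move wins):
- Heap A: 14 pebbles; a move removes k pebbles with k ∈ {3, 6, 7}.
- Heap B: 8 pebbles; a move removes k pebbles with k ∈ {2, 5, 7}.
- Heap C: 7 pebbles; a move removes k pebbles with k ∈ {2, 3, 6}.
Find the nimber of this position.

2

Build the Grundy sequence for heap A with g(k) = mex{g(k−s) : s ∈ {3, 6, 7}, s ≤ k}:
g(0) = mex{} = 0
g(1) = mex{} = 0
g(2) = mex{} = 0
g(3) = mex{0} = 1
g(4) = mex{0} = 1
g(5) = mex{0} = 1
g(6) = mex{0,1} = 2
g(7) = mex{0,1} = 2
g(8) = mex{0,1} = 2
g(9) = mex{0,1,2} = 3
g(10) = mex{1,2} = 0
g(11) = mex{1,2} = 0
g(12) = mex{1,2,3} = 0
g(13) = mex{0,2} = 1
g(14) = mex{0,2} = 1
So g(14) = 1.
For heap B, compute g(0), g(1), … with moves {2, 5, 7}:
g(0) = mex{} = 0
g(1) = mex{} = 0
g(2) = mex{0} = 1
g(3) = mex{0} = 1
g(4) = mex{1} = 0
g(5) = mex{0,1} = 2
g(6) = mex{0} = 1
g(7) = mex{0,1,2} = 3
g(8) = mex{0,1} = 2
So g(8) = 2.
For heap C, compute g(0), g(1), … with moves {2, 3, 6}:
k:     0  1  2  3  4  5  6  7
g(k):  0  0  1  1  2  0  3  1
So g(7) = 1.
The value of a disjunctive sum is the nim-sum of the parts.
Combined value = 1 XOR 2 XOR 1 = 2.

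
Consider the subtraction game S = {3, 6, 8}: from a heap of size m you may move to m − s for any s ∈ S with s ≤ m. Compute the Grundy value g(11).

0

Build the Grundy sequence with g(k) = mex{g(k−s) : s ∈ {3, 6, 8}, s ≤ k}:
k:     0  1  2  3  4  5  6  7  8  9 10 11
g(k):  0  0  0  1  1  1  2  2  2  3  3  0
So g(11) = 0.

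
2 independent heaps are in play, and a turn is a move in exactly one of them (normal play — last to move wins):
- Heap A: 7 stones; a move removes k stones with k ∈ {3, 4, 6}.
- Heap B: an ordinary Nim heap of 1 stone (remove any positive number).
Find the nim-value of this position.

For heap A, compute g(0), g(1), … with moves {3, 4, 6}:
k:     0  1  2  3  4  5  6  7
g(k):  0  0  0  1  1  1  2  2
So g(7) = 2.
Heap B is a plain Nim heap of size 1, so its Grundy value is 1.
The value of a disjunctive sum is the nim-sum of the parts.
Combined value = 2 XOR 1 = 3.

3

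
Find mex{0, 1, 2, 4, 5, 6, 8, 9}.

3

The values 0, 1, 2 are all present; 3 is the first non-negative integer missing from the set.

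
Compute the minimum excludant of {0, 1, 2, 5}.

The values 0, 1, 2 are all present; 3 is the first non-negative integer missing from the set.

3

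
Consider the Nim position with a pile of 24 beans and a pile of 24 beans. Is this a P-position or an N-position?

P-position

Compute the nim-sum pairwise:
24 ^ 24 = 0
The nim-sum is 0, so this is a P-position: the player to move is in a losing position under optimal play.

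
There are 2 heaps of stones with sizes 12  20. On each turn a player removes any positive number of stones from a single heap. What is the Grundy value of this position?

Bitwise XOR of the heap sizes:
  01100  (12)
  10100  (20)
  -----
  11000  (24)

24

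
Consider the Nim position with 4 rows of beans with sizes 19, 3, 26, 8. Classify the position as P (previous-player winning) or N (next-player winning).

N-position

Nim-sum: 19 XOR 3 XOR 26 XOR 8 = 2.
The nim-sum is 2 ≠ 0, so this is an N-position: the player to move can win.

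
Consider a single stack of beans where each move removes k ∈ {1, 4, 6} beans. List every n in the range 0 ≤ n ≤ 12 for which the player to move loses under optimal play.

0, 2, 5, 7, 10, 12

Build the Grundy sequence with g(k) = mex{g(k−s) : s ∈ {1, 4, 6}, s ≤ k}:
g(0) = mex{} = 0
g(1) = mex{0} = 1
g(2) = mex{1} = 0
g(3) = mex{0} = 1
g(4) = mex{0,1} = 2
g(5) = mex{1,2} = 0
g(6) = mex{0} = 1
g(7) = mex{1} = 0
g(8) = mex{0,2} = 1
g(9) = mex{0,1} = 2
g(10) = mex{1,2} = 0
g(11) = mex{0} = 1
g(12) = mex{1} = 0
The P-positions (g = 0) in 0..12 are 0, 2, 5, 7, 10, 12.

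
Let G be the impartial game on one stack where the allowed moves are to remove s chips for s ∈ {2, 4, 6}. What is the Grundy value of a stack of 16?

0

Compute g(0), g(1), … for moves {2, 4, 6}:
k:     0  1  2  3  4  5  6  7  8  9 10 11 12 13 14 15 16
g(k):  0  0  1  1  2  2  3  3  0  0  1  1  2  2  3  3  0
So g(16) = 0.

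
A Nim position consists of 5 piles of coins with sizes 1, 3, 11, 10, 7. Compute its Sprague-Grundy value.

Bitwise XOR of the heap sizes:
  0001  (1)
  0011  (3)
  1011  (11)
  1010  (10)
  0111  (7)
  ----
  0100  (4)

4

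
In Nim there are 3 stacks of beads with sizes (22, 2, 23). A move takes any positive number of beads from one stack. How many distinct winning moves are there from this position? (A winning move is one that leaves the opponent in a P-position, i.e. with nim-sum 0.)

Bitwise XOR of the heap sizes:
  10110  (22)
  00010  (2)
  10111  (23)
  -----
  00011  (3)
The overall nim-sum is X = 3. A stack of size p has a winning move iff p XOR X < p (reduce it to p XOR X).
  22: 22 XOR 3 = 21 < 22 — winning move (to 21).
  2: 2 XOR 3 = 1 < 2 — winning move (to 1).
  23: 23 XOR 3 = 20 < 23 — winning move (to 20).
That gives 3 winning moves.

3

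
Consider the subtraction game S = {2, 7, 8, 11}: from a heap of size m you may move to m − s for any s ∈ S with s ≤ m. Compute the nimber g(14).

Compute g(0), g(1), … for moves {2, 7, 8, 11}:
k:     0  1  2  3  4  5  6  7  8  9 10 11 12 13 14
g(k):  0  0  1  1  0  0  1  1  2  2  0  3  1  2  0
So g(14) = 0.

0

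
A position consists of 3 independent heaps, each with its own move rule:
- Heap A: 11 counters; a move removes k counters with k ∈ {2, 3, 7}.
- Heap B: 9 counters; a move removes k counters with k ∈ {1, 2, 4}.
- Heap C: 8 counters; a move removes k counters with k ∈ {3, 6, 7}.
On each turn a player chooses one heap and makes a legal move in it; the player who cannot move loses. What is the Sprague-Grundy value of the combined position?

2

Grundy values for heap A (subtraction set {2, 3, 7}):
g(0) = mex{} = 0
g(1) = mex{} = 0
g(2) = mex{0} = 1
g(3) = mex{0} = 1
g(4) = mex{0,1} = 2
g(5) = mex{1} = 0
g(6) = mex{1,2} = 0
g(7) = mex{0,2} = 1
g(8) = mex{0} = 1
g(9) = mex{0,1} = 2
g(10) = mex{1} = 0
g(11) = mex{1,2} = 0
So g(11) = 0.
Build the Grundy sequence for heap B with g(k) = mex{g(k−s) : s ∈ {1, 2, 4}, s ≤ k}:
g(0) = mex{} = 0
g(1) = mex{0} = 1
g(2) = mex{0,1} = 2
g(3) = mex{1,2} = 0
g(4) = mex{0,2} = 1
g(5) = mex{0,1} = 2
g(6) = mex{1,2} = 0
g(7) = mex{0,2} = 1
g(8) = mex{0,1} = 2
g(9) = mex{1,2} = 0
So g(9) = 0.
For heap C, compute g(0), g(1), … with moves {3, 6, 7}:
k:     0  1  2  3  4  5  6  7  8
g(k):  0  0  0  1  1  1  2  2  2
So g(8) = 2.
The value of a disjunctive sum is the nim-sum of the parts.
Combined value = 0 ⊕ 0 ⊕ 2 = 2.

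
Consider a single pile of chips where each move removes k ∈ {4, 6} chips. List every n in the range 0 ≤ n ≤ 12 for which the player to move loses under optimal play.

0, 1, 2, 3, 10, 11, 12

Compute g(0), g(1), … for moves {4, 6}:
k:     0  1  2  3  4  5  6  7  8  9 10 11 12
g(k):  0  0  0  0  1  1  1  1  2  2  0  0  0
The P-positions (g = 0) in 0..12 are 0, 1, 2, 3, 10, 11, 12.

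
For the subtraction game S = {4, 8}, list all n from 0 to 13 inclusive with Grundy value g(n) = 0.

Compute g(0), g(1), … for moves {4, 8}:
k:     0  1  2  3  4  5  6  7  8  9 10 11 12 13
g(k):  0  0  0  0  1  1  1  1  2  2  2  2  0  0
The P-positions (g = 0) in 0..13 are 0, 1, 2, 3, 12, 13.

0, 1, 2, 3, 12, 13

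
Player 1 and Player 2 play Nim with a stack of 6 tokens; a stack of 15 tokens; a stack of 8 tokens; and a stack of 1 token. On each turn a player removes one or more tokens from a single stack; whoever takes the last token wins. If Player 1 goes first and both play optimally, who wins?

Write each in binary and XOR column by column:
  0110  (6)
  1111  (15)
  1000  (8)
  0001  (1)
  ----
  0000  (0)
The nim-sum is 0, so this is a P-position: the player to move is in a losing position under optimal play; Player 1 is about to move from it and so loses — Player 2 wins.

Player 2 wins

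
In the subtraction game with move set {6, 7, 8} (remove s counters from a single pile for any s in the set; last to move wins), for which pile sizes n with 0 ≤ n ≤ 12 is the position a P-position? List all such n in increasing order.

Grundy values for subtraction set {6, 7, 8}:
g(0) = mex{} = 0
g(1) = mex{} = 0
g(2) = mex{} = 0
g(3) = mex{} = 0
g(4) = mex{} = 0
g(5) = mex{} = 0
g(6) = mex{0} = 1
g(7) = mex{0} = 1
g(8) = mex{0} = 1
g(9) = mex{0} = 1
g(10) = mex{0} = 1
g(11) = mex{0} = 1
g(12) = mex{0,1} = 2
The P-positions (g = 0) in 0..12 are 0, 1, 2, 3, 4, 5.

0, 1, 2, 3, 4, 5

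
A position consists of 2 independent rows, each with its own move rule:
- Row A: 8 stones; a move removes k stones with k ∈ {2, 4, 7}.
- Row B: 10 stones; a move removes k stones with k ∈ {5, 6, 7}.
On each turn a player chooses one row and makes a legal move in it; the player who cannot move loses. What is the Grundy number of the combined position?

3

Grundy values for row A (subtraction set {2, 4, 7}):
g(0) = mex{} = 0
g(1) = mex{} = 0
g(2) = mex{0} = 1
g(3) = mex{0} = 1
g(4) = mex{0,1} = 2
g(5) = mex{0,1} = 2
g(6) = mex{1,2} = 0
g(7) = mex{0,1,2} = 3
g(8) = mex{0,2} = 1
So g(8) = 1.
Grundy values for row B (subtraction set {5, 6, 7}):
k:     0  1  2  3  4  5  6  7  8  9 10
g(k):  0  0  0  0  0  1  1  1  1  1  2
So g(10) = 2.
By the Sprague-Grundy theorem, the Grundy value of a sum of independent games is the XOR of the component values.
Combined value = 1 ⊕ 2 = 3.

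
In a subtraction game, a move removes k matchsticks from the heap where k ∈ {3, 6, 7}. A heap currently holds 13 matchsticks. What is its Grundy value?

1

Compute g(0), g(1), … for moves {3, 6, 7}:
k:     0  1  2  3  4  5  6  7  8  9 10 11 12 13
g(k):  0  0  0  1  1  1  2  2  2  3  0  0  0  1
So g(13) = 1.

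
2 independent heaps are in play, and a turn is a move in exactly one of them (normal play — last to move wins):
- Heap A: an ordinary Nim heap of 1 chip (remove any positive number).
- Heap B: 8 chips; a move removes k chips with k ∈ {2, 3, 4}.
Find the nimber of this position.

Heap A is a plain Nim heap of size 1, so its Grundy value is 1.
Grundy values for heap B (subtraction set {2, 3, 4}):
g(0) = mex{} = 0
g(1) = mex{} = 0
g(2) = mex{0} = 1
g(3) = mex{0} = 1
g(4) = mex{0,1} = 2
g(5) = mex{0,1} = 2
g(6) = mex{1,2} = 0
g(7) = mex{1,2} = 0
g(8) = mex{0,2} = 1
So g(8) = 1.
By the Sprague-Grundy theorem, the Grundy value of a sum of independent games is the XOR of the component values.
Combined value = 1 XOR 1 = 0.

0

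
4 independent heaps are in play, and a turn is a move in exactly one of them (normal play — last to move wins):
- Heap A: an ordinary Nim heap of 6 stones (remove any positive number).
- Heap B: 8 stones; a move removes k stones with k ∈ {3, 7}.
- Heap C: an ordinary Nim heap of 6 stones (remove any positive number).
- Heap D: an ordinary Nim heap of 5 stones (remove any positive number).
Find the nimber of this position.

7

Heap A is a plain Nim heap of size 6, so its Grundy value is 6.
Grundy values for heap B (subtraction set {3, 7}):
k:     0  1  2  3  4  5  6  7  8
g(k):  0  0  0  1  1  1  0  2  2
So g(8) = 2.
Heap C is a plain Nim heap of size 6, so its Grundy value is 6.
Heap D is a plain Nim heap of size 5, so its Grundy value is 5.
By the Sprague-Grundy theorem, the Grundy value of a sum of independent games is the XOR of the component values.
Combined value = 6 XOR 2 XOR 6 XOR 5 = 7.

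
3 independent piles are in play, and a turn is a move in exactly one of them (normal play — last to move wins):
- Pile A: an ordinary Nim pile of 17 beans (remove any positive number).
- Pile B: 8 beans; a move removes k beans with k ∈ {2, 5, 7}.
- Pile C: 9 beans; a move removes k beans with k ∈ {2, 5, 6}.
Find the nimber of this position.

Pile A is a plain Nim pile of size 17, so its Grundy value is 17.
Grundy values for pile B (subtraction set {2, 5, 7}):
k:     0  1  2  3  4  5  6  7  8
g(k):  0  0  1  1  0  2  1  3  2
So g(8) = 2.
Build the Grundy sequence for pile C with g(k) = mex{g(k−s) : s ∈ {2, 5, 6}, s ≤ k}:
k:     0  1  2  3  4  5  6  7  8  9
g(k):  0  0  1  1  0  2  1  3  0  2
So g(9) = 2.
The value of a disjunctive sum is the nim-sum of the parts.
Combined value = 17 XOR 2 XOR 2 = 17.

17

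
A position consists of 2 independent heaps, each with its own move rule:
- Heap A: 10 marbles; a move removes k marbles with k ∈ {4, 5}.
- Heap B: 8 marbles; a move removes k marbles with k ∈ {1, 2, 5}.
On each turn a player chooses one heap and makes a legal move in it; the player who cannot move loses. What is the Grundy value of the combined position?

Build the Grundy sequence for heap A with g(k) = mex{g(k−s) : s ∈ {4, 5}, s ≤ k}:
g(0) = mex{} = 0
g(1) = mex{} = 0
g(2) = mex{} = 0
g(3) = mex{} = 0
g(4) = mex{0} = 1
g(5) = mex{0} = 1
g(6) = mex{0} = 1
g(7) = mex{0} = 1
g(8) = mex{0,1} = 2
g(9) = mex{1} = 0
g(10) = mex{1} = 0
So g(10) = 0.
Grundy values for heap B (subtraction set {1, 2, 5}):
g(0) = mex{} = 0
g(1) = mex{0} = 1
g(2) = mex{0,1} = 2
g(3) = mex{1,2} = 0
g(4) = mex{0,2} = 1
g(5) = mex{0,1} = 2
g(6) = mex{1,2} = 0
g(7) = mex{0,2} = 1
g(8) = mex{0,1} = 2
So g(8) = 2.
By the Sprague-Grundy theorem, the Grundy value of a sum of independent games is the XOR of the component values.
Combined value = 0 ⊕ 2 = 2.

2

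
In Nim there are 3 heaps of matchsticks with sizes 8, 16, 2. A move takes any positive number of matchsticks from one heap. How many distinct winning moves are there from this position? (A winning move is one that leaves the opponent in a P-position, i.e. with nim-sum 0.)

Compute the nim-sum pairwise:
8 ^ 16 = 24
24 ^ 2 = 26
The overall nim-sum is X = 26. A heap of size p has a winning move iff p XOR X < p (reduce it to p XOR X).
  8: 8 XOR 26 = 18 ≥ 8 — no move.
  16: 16 XOR 26 = 10 < 16 — winning move (to 10).
  2: 2 XOR 26 = 24 ≥ 2 — no move.
That gives 1 winning move.

1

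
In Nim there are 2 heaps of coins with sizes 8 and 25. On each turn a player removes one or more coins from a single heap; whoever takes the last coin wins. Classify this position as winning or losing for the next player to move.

Nim-sum: 8 ^ 25 = 17.
The nim-sum is 17 ≠ 0, so this is an N-position: the player to move can win.

Winning position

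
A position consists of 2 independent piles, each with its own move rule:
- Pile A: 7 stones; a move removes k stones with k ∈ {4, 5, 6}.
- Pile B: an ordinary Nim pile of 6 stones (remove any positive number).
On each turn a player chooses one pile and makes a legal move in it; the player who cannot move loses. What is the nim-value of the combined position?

7

Grundy values for pile A (subtraction set {4, 5, 6}):
k:     0  1  2  3  4  5  6  7
g(k):  0  0  0  0  1  1  1  1
So g(7) = 1.
Pile B is a plain Nim pile of size 6, so its Grundy value is 6.
The value of a disjunctive sum is the nim-sum of the parts.
Combined value = 1 XOR 6 = 7.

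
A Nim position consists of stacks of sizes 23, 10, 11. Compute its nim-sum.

Bitwise XOR of the heap sizes:
  10111  (23)
  01010  (10)
  01011  (11)
  -----
  10110  (22)

22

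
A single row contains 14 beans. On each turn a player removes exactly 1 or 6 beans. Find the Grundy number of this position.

Grundy values for subtraction set {1, 6}:
g(0) = mex{} = 0
g(1) = mex{0} = 1
g(2) = mex{1} = 0
g(3) = mex{0} = 1
g(4) = mex{1} = 0
g(5) = mex{0} = 1
g(6) = mex{0,1} = 2
g(7) = mex{1,2} = 0
g(8) = mex{0} = 1
g(9) = mex{1} = 0
g(10) = mex{0} = 1
g(11) = mex{1} = 0
g(12) = mex{0,2} = 1
g(13) = mex{0,1} = 2
g(14) = mex{1,2} = 0
So g(14) = 0.

0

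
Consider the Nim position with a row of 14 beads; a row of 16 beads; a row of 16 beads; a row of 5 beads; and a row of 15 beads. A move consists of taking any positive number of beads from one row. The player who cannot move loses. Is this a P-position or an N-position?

N-position

Nim-sum: 14 ^ 16 ^ 16 ^ 5 ^ 15 = 4.
The nim-sum is 4 ≠ 0, so this is an N-position: the player to move can win.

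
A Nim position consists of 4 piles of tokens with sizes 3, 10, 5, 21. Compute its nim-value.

Nim-sum: 3 ^ 10 ^ 5 ^ 21 = 25.

25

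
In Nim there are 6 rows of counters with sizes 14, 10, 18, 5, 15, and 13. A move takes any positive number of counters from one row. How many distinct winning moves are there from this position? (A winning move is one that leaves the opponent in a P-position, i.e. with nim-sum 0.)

1

In binary:
  01110  (14)
  01010  (10)
  10010  (18)
  00101  (5)
  01111  (15)
  01101  (13)
  -----
  10001  (17)
The overall nim-sum is X = 17. A row of size p has a winning move iff p XOR X < p (reduce it to p XOR X).
  14: 14 XOR 17 = 31 ≥ 14 — no move.
  10: 10 XOR 17 = 27 ≥ 10 — no move.
  18: 18 XOR 17 = 3 < 18 — winning move (to 3).
  5: 5 XOR 17 = 20 ≥ 5 — no move.
  15: 15 XOR 17 = 30 ≥ 15 — no move.
  13: 13 XOR 17 = 28 ≥ 13 — no move.
That gives 1 winning move.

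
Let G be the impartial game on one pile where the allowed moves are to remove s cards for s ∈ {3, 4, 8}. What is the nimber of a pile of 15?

1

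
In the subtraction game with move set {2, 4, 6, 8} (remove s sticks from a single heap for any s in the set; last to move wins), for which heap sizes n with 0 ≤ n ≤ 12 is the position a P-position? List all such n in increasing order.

0, 1, 10, 11

Compute g(0), g(1), … for moves {2, 4, 6, 8}:
g(0) = mex{} = 0
g(1) = mex{} = 0
g(2) = mex{0} = 1
g(3) = mex{0} = 1
g(4) = mex{0,1} = 2
g(5) = mex{0,1} = 2
g(6) = mex{0,1,2} = 3
g(7) = mex{0,1,2} = 3
g(8) = mex{0,1,2,3} = 4
g(9) = mex{0,1,2,3} = 4
g(10) = mex{1,2,3,4} = 0
g(11) = mex{1,2,3,4} = 0
g(12) = mex{0,2,3,4} = 1
The P-positions (g = 0) in 0..12 are 0, 1, 10, 11.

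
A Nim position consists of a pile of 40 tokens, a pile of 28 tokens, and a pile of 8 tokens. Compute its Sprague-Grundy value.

60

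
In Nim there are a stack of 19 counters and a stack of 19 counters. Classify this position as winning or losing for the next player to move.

Compute the nim-sum pairwise:
19 ^ 19 = 0
The nim-sum is 0, so this is a P-position: the player to move is in a losing position under optimal play.

Losing position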